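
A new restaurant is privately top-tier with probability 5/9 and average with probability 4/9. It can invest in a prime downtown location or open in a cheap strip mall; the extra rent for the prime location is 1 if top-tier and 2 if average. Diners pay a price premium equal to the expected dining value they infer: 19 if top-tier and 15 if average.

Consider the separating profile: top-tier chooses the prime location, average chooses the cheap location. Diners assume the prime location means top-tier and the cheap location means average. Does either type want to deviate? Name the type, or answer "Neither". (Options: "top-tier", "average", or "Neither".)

The prime location pays 19; the cheap location pays 15.
top-tier: assigned the prime location, nets 19 − 1 = 18; deviating to the cheap location nets 15.
average: assigned the cheap location, nets 15; deviating to the prime location nets 19 − 2 = 17.
The average type gains 2 by deviating.

average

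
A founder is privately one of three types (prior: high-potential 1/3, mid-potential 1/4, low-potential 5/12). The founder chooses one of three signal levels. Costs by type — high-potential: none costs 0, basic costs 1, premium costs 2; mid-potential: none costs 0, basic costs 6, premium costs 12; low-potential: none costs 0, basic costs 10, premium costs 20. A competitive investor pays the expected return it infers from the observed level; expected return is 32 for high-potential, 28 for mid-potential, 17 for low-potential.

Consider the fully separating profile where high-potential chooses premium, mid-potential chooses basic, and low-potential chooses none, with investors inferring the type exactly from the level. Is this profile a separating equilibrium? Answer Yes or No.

Separating valuations: premium → 32, basic → 28, none → 17.
high-potential (assigned premium): none: 17 − 0 = 17; basic: 28 − 1 = 27; premium: 32 − 2 = 30. high-potential stays.
mid-potential (assigned basic): none: 17 − 0 = 17; basic: 28 − 6 = 22; premium: 32 − 12 = 20. mid-potential stays.
low-potential (assigned none): none: 17 − 0 = 17; basic: 28 − 10 = 18; premium: 32 − 20 = 12. low-potential prefers basic.
At least one type deviates; the separating profile fails.

No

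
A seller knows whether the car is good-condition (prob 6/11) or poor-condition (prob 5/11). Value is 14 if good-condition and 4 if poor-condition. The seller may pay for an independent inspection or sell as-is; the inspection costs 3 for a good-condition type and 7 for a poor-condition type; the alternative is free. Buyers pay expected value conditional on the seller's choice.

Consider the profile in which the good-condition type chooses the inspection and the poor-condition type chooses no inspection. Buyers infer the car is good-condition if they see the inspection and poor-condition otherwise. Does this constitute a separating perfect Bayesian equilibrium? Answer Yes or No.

No

Under these beliefs, the inspection earns price 14 and no inspection earns price 4.
good-condition: the inspection nets 14 − 3 = 11; no inspection nets 4. good-condition prefers the inspection.
poor-condition: the inspection nets 14 − 7 = 7; no inspection nets 4. poor-condition would deviate to the inspection.
poor-condition has a profitable deviation, so the profile is not an equilibrium.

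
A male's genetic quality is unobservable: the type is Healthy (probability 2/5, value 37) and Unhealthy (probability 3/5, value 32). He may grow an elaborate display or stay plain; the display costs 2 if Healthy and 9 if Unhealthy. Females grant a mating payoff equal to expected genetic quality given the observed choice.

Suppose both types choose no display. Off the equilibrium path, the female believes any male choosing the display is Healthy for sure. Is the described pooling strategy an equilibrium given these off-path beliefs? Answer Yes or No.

No

On path, the female holds the prior and pays 2/5·37 + 3/5·32 = 34. Off path (the display), believing Healthy, it pays 37.
Healthy: no display nets 34; the display nets 37 − 2 = 35. Healthy would deviate.
Unhealthy: no display nets 34; the display nets 37 − 9 = 28. Unhealthy stays.
A type deviates, so pooling fails.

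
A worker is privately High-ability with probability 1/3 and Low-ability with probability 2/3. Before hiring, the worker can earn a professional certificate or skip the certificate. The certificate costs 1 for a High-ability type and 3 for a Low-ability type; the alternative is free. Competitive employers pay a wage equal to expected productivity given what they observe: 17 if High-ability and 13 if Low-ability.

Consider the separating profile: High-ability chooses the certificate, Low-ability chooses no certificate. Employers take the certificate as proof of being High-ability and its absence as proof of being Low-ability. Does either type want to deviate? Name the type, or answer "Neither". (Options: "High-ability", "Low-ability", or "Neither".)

The certificate pays 17; no certificate pays 13.
High-ability: assigned the certificate, nets 17 − 1 = 16; deviating to no certificate nets 13.
Low-ability: assigned no certificate, nets 13; deviating to the certificate nets 17 − 3 = 14.
The Low-ability type gains 1 by deviating.

Low-ability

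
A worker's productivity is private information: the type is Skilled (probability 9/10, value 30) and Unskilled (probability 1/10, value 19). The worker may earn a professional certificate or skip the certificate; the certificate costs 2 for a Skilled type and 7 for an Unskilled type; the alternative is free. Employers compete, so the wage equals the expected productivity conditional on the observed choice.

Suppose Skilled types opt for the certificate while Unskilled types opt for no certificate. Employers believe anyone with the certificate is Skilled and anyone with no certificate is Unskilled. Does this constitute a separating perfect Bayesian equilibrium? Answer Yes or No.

Under these beliefs, the certificate earns wage 30 and no certificate earns wage 19.
Skilled: the certificate nets 30 − 2 = 28; no certificate nets 19. Skilled prefers the certificate.
Unskilled: the certificate nets 30 − 7 = 23; no certificate nets 19. Unskilled would deviate to the certificate.
Unskilled has a profitable deviation, so the profile is not an equilibrium.

No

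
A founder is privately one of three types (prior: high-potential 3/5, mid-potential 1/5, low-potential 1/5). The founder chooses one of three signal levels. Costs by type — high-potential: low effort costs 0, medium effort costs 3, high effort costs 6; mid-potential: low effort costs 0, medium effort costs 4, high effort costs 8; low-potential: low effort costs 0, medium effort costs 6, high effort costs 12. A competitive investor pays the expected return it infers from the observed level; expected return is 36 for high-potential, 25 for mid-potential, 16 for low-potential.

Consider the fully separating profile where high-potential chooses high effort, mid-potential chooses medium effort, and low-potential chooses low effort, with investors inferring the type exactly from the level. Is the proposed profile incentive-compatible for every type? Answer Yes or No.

No

Separating valuations: high effort → 36, medium effort → 25, low effort → 16.
high-potential (assigned high effort): low effort: 16 − 0 = 16; medium effort: 25 − 3 = 22; high effort: 36 − 6 = 30. high-potential stays.
mid-potential (assigned medium effort): low effort: 16 − 0 = 16; medium effort: 25 − 4 = 21; high effort: 36 − 8 = 28. mid-potential prefers high effort.
low-potential (assigned low effort): low effort: 16 − 0 = 16; medium effort: 25 − 6 = 19; high effort: 36 − 12 = 24. low-potential prefers high effort.
At least one type deviates; the separating profile fails.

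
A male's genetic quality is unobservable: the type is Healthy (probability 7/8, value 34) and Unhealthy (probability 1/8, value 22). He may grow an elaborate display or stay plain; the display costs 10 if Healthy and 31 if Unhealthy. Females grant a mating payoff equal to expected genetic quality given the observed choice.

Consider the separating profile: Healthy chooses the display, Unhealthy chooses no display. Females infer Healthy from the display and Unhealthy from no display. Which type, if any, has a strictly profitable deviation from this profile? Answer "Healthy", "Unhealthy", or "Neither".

Neither

The display pays 34; no display pays 22.
Healthy: assigned the display, nets 34 − 10 = 24; deviating to no display nets 22.
Unhealthy: assigned no display, nets 22; deviating to the display nets 34 − 31 = 3.
Both types strictly prefer their assigned action; no profitable deviation.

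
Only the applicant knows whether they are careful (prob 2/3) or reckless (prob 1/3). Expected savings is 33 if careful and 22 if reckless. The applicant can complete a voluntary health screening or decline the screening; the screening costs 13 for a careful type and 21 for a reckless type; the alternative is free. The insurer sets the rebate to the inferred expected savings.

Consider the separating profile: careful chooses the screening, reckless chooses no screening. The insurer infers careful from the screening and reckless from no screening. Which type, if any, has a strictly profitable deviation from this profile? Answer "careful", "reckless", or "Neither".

The screening pays 33; no screening pays 22.
careful: assigned the screening, nets 33 − 13 = 20; deviating to no screening nets 22.
reckless: assigned no screening, nets 22; deviating to the screening nets 33 − 21 = 12.
The careful type gains 2 by deviating.

careful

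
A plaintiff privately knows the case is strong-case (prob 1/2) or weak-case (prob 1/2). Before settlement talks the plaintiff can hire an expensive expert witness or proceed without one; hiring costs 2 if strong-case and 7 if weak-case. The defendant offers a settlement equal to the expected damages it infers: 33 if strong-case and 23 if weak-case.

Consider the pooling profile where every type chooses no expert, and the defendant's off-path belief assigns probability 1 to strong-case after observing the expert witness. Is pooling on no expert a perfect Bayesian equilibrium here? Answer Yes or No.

No

On path, the defendant holds the prior and pays 1/2·33 + 1/2·23 = 28. Off path (the expert witness), believing strong-case, it pays 33.
strong-case: no expert nets 28; the expert witness nets 33 − 2 = 31. strong-case would deviate.
weak-case: no expert nets 28; the expert witness nets 33 − 7 = 26. weak-case stays.
A type deviates, so pooling fails.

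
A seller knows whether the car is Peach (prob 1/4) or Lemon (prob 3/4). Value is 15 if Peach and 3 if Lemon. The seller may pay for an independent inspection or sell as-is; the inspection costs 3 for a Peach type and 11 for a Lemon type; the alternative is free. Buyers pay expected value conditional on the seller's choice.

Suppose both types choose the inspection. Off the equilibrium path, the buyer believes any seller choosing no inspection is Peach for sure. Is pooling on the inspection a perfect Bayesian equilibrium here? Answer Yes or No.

On path, the buyer holds the prior and pays 1/4·15 + 3/4·3 = 6. Off path (no inspection), believing Peach, it pays 15.
Peach: the inspection nets 6 − 3 = 3; no inspection nets 15. Peach would deviate.
Lemon: the inspection nets 6 − 11 = -5; no inspection nets 15. Lemon would deviate.
A type deviates, so pooling fails.

No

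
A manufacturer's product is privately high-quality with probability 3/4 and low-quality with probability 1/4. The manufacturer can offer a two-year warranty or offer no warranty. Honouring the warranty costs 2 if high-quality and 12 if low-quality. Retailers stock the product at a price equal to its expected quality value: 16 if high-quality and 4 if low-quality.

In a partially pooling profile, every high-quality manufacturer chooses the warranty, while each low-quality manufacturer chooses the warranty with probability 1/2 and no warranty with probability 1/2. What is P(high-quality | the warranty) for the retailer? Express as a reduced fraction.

6/7

P(the warranty) = (3/4)·1 + (1/4)·(1/2) = 7/8.
By Bayes' rule, P(high-quality | the warranty) = (3/4) / (7/8) = 6/7.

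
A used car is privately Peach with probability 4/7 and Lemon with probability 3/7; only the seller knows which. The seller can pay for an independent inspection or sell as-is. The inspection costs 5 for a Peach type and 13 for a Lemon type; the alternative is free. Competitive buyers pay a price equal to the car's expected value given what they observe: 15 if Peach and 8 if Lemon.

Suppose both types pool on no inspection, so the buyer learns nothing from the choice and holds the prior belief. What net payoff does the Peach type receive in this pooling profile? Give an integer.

Pooled price = 4/7·15 + 3/7·8 = 12.
Peach pays no cost for no inspection, so net payoff = 12.

12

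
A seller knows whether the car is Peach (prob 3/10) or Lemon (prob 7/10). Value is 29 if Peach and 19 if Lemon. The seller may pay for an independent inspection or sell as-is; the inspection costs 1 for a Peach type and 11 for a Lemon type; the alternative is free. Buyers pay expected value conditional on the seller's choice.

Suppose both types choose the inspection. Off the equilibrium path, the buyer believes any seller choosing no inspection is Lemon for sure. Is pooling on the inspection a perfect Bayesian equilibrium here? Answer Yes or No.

No

On path, the buyer holds the prior and pays 3/10·29 + 7/10·19 = 22. Off path (no inspection), believing Lemon, it pays 19.
Peach: the inspection nets 22 − 1 = 21; no inspection nets 19. Peach stays.
Lemon: the inspection nets 22 − 11 = 11; no inspection nets 19. Lemon would deviate.
A type deviates, so pooling fails.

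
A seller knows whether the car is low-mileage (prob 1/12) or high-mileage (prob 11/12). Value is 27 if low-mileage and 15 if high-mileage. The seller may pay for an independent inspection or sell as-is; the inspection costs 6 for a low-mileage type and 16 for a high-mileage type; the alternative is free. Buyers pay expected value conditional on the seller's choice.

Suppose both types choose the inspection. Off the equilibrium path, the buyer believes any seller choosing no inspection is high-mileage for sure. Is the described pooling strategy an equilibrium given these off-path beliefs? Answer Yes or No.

No

On path, the buyer holds the prior and pays 1/12·27 + 11/12·15 = 16. Off path (no inspection), believing high-mileage, it pays 15.
low-mileage: the inspection nets 16 − 6 = 10; no inspection nets 15. low-mileage would deviate.
high-mileage: the inspection nets 16 − 16 = 0; no inspection nets 15. high-mileage would deviate.
A type deviates, so pooling fails.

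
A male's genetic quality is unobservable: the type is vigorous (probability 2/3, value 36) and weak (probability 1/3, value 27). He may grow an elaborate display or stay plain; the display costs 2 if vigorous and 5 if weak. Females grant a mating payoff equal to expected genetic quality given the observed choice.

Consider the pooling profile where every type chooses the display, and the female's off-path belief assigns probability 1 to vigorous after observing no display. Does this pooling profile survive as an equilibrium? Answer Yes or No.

No

On path, the female holds the prior and pays 2/3·36 + 1/3·27 = 33. Off path (no display), believing vigorous, it pays 36.
vigorous: the display nets 33 − 2 = 31; no display nets 36. vigorous would deviate.
weak: the display nets 33 − 5 = 28; no display nets 36. weak would deviate.
A type deviates, so pooling fails.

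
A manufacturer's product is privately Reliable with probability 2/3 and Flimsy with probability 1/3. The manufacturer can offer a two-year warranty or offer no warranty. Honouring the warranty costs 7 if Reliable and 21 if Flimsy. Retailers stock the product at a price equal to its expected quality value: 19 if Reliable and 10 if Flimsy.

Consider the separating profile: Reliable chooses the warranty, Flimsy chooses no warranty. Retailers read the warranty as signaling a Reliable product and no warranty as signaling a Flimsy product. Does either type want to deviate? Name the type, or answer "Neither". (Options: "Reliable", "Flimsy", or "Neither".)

Neither

The warranty pays 19; no warranty pays 10.
Reliable: assigned the warranty, nets 19 − 7 = 12; deviating to no warranty nets 10.
Flimsy: assigned no warranty, nets 10; deviating to the warranty nets 19 − 21 = -2.
Both types strictly prefer their assigned action; no profitable deviation.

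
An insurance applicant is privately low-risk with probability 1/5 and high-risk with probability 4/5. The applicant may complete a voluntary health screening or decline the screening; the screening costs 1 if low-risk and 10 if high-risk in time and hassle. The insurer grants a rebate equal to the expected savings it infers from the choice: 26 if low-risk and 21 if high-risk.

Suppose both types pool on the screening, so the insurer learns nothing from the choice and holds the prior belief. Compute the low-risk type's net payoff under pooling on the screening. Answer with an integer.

21

Pooled rebate = 1/5·26 + 4/5·21 = 22.
low-risk pays cost 1 for the screening, so net payoff = 22 − 1 = 21.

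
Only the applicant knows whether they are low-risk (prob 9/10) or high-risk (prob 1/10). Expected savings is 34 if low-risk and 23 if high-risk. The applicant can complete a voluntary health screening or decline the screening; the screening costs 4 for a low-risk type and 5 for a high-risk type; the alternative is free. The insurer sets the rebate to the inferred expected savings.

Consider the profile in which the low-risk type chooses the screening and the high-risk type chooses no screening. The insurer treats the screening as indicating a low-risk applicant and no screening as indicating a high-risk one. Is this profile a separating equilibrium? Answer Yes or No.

Under these beliefs, the screening earns rebate 34 and no screening earns rebate 23.
low-risk: the screening nets 34 − 4 = 30; no screening nets 23. low-risk prefers the screening.
high-risk: the screening nets 34 − 5 = 29; no screening nets 23. high-risk would deviate to the screening.
high-risk has a profitable deviation, so the profile is not an equilibrium.

No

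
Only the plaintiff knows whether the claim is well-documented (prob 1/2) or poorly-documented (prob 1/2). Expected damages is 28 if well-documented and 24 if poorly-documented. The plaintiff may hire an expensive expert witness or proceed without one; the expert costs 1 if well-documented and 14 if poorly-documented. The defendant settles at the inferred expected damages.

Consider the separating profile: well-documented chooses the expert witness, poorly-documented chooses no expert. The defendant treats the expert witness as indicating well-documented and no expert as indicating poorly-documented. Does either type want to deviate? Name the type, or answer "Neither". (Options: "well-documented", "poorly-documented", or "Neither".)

The expert witness pays 28; no expert pays 24.
well-documented: assigned the expert witness, nets 28 − 1 = 27; deviating to no expert nets 24.
poorly-documented: assigned no expert, nets 24; deviating to the expert witness nets 28 − 14 = 14.
Both types strictly prefer their assigned action; no profitable deviation.

Neither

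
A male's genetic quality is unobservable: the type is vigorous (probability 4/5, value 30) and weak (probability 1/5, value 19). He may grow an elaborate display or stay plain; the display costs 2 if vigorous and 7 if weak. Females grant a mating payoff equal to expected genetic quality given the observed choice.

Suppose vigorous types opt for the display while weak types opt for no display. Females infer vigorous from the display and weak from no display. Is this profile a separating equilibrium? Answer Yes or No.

No

Under these beliefs, the display earns mating payoff 30 and no display earns mating payoff 19.
vigorous: the display nets 30 − 2 = 28; no display nets 19. vigorous prefers the display.
weak: the display nets 30 − 7 = 23; no display nets 19. weak would deviate to the display.
weak has a profitable deviation, so the profile is not an equilibrium.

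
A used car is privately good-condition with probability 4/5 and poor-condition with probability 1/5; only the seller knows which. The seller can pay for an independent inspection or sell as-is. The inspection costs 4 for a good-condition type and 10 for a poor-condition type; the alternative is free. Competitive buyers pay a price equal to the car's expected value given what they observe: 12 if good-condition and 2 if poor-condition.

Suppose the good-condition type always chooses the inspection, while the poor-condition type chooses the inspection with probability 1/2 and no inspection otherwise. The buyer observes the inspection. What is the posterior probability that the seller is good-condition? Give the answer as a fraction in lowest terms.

8/9

P(the inspection) = (4/5)·1 + (1/5)·(1/2) = 9/10.
By Bayes' rule, P(good-condition | the inspection) = (4/5) / (9/10) = 8/9.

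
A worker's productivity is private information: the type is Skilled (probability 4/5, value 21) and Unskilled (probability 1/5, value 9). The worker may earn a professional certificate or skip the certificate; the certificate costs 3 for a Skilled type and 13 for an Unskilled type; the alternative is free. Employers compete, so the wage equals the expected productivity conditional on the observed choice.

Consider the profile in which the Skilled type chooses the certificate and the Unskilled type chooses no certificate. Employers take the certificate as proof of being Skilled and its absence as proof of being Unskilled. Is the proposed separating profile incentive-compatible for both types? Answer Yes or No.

Under these beliefs, the certificate earns wage 21 and no certificate earns wage 9.
Skilled: the certificate nets 21 − 3 = 18; no certificate nets 9. Skilled prefers the certificate.
Unskilled: the certificate nets 21 − 13 = 8; no certificate nets 9. Unskilled prefers no certificate.
Neither type deviates, so the separating profile is an equilibrium.

Yes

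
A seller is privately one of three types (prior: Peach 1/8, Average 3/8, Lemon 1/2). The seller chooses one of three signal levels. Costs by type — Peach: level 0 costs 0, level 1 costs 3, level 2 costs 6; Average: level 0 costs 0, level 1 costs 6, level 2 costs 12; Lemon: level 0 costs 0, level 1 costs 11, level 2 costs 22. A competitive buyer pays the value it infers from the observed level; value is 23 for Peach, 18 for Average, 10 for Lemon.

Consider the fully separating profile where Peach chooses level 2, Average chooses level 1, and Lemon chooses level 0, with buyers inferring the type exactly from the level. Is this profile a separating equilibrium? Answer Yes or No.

Yes

Separating prices: level 2 → 23, level 1 → 18, level 0 → 10.
Peach (assigned level 2): level 0: 10 − 0 = 10; level 1: 18 − 3 = 15; level 2: 23 − 6 = 17. Peach stays.
Average (assigned level 1): level 0: 10 − 0 = 10; level 1: 18 − 6 = 12; level 2: 23 − 12 = 11. Average stays.
Lemon (assigned level 0): level 0: 10 − 0 = 10; level 1: 18 − 11 = 7; level 2: 23 − 22 = 1. Lemon stays.
Every type prefers its assigned level; separation holds.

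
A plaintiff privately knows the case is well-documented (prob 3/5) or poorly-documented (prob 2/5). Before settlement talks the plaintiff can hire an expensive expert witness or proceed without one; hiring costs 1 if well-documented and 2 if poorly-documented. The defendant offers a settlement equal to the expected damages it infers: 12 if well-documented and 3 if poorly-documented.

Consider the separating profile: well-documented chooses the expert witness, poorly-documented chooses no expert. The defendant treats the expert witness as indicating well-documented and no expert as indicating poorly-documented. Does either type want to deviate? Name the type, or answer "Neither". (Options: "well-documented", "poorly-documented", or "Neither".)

The expert witness pays 12; no expert pays 3.
well-documented: assigned the expert witness, nets 12 − 1 = 11; deviating to no expert nets 3.
poorly-documented: assigned no expert, nets 3; deviating to the expert witness nets 12 − 2 = 10.
The poorly-documented type gains 7 by deviating.

poorly-documented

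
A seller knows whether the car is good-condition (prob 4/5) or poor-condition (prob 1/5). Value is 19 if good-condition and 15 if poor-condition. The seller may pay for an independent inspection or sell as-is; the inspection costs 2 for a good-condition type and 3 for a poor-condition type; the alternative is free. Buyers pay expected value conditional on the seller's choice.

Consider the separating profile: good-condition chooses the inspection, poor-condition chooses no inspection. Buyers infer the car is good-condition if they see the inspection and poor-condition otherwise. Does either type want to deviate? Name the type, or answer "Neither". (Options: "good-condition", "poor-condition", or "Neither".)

The inspection pays 19; no inspection pays 15.
good-condition: assigned the inspection, nets 19 − 2 = 17; deviating to no inspection nets 15.
poor-condition: assigned no inspection, nets 15; deviating to the inspection nets 19 − 3 = 16.
The poor-condition type gains 1 by deviating.

poor-condition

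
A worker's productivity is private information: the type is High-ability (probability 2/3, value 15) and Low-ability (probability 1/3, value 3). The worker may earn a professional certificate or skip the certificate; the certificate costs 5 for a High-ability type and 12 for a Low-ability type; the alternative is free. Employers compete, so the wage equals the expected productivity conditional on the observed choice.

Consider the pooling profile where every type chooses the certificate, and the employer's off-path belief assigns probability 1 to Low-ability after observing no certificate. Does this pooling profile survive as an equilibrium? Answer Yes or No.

On path, the employer holds the prior and pays 2/3·15 + 1/3·3 = 11. Off path (no certificate), believing Low-ability, it pays 3.
High-ability: the certificate nets 11 − 5 = 6; no certificate nets 3. High-ability stays.
Low-ability: the certificate nets 11 − 12 = -1; no certificate nets 3. Low-ability would deviate.
A type deviates, so pooling fails.

No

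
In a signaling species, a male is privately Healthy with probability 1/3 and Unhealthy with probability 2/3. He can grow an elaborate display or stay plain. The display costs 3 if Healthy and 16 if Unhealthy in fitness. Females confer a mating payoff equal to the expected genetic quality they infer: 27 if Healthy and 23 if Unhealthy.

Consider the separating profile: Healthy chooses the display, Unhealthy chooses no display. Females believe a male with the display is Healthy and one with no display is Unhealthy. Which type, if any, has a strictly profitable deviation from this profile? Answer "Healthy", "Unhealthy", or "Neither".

Neither

The display pays 27; no display pays 23.
Healthy: assigned the display, nets 27 − 3 = 24; deviating to no display nets 23.
Unhealthy: assigned no display, nets 23; deviating to the display nets 27 − 16 = 11.
Both types strictly prefer their assigned action; no profitable deviation.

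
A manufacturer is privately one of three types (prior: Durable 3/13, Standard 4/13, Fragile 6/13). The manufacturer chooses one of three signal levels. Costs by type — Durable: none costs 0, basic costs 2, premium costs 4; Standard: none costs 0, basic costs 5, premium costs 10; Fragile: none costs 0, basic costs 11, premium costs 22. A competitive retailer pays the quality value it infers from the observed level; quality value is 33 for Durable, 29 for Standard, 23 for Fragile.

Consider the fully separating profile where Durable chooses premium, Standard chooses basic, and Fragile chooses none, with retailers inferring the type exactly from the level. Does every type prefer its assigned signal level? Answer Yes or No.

Separating prices: premium → 33, basic → 29, none → 23.
Durable (assigned premium): none: 23 − 0 = 23; basic: 29 − 2 = 27; premium: 33 − 4 = 29. Durable stays.
Standard (assigned basic): none: 23 − 0 = 23; basic: 29 − 5 = 24; premium: 33 − 10 = 23. Standard stays.
Fragile (assigned none): none: 23 − 0 = 23; basic: 29 − 11 = 18; premium: 33 − 22 = 11. Fragile stays.
Every type prefers its assigned level; separation holds.

Yes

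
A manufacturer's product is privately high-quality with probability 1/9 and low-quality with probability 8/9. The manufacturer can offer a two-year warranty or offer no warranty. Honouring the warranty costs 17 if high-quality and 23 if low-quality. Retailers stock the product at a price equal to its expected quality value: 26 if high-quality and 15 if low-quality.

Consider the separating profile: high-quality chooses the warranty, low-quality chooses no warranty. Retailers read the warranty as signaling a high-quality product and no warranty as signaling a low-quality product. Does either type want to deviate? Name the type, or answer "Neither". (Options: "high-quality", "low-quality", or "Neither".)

high-quality

The warranty pays 26; no warranty pays 15.
high-quality: assigned the warranty, nets 26 − 17 = 9; deviating to no warranty nets 15.
low-quality: assigned no warranty, nets 15; deviating to the warranty nets 26 − 23 = 3.
The high-quality type gains 6 by deviating.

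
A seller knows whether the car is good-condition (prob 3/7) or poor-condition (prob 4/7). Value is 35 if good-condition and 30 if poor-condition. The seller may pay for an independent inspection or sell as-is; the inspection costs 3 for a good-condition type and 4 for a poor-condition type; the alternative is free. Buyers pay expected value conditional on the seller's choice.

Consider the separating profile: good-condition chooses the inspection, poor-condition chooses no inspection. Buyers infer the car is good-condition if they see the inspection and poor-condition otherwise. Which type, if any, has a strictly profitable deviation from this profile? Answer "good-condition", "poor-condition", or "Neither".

The inspection pays 35; no inspection pays 30.
good-condition: assigned the inspection, nets 35 − 3 = 32; deviating to no inspection nets 30.
poor-condition: assigned no inspection, nets 30; deviating to the inspection nets 35 − 4 = 31.
The poor-condition type gains 1 by deviating.

poor-condition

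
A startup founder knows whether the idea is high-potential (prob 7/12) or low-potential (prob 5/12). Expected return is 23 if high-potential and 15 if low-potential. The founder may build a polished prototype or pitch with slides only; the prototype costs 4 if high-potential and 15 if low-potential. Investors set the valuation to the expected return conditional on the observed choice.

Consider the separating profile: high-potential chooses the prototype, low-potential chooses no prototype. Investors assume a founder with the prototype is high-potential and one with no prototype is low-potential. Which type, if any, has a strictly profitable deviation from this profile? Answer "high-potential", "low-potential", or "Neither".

Neither

The prototype pays 23; no prototype pays 15.
high-potential: assigned the prototype, nets 23 − 4 = 19; deviating to no prototype nets 15.
low-potential: assigned no prototype, nets 15; deviating to the prototype nets 23 − 15 = 8.
Both types strictly prefer their assigned action; no profitable deviation.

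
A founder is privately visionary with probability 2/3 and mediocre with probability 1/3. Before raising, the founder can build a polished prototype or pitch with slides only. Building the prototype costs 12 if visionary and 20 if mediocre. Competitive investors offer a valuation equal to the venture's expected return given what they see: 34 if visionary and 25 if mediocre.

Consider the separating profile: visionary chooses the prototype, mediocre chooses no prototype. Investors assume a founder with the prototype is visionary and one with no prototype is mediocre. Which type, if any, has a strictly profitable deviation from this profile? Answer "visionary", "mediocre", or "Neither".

The prototype pays 34; no prototype pays 25.
visionary: assigned the prototype, nets 34 − 12 = 22; deviating to no prototype nets 25.
mediocre: assigned no prototype, nets 25; deviating to the prototype nets 34 − 20 = 14.
The visionary type gains 3 by deviating.

visionary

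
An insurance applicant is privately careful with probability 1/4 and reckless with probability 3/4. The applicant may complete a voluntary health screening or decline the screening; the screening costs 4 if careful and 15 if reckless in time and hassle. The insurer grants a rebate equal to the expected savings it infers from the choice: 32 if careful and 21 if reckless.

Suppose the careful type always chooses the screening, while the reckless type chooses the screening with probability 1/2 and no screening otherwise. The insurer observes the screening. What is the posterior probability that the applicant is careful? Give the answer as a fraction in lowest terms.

P(the screening) = (1/4)·1 + (3/4)·(1/2) = 5/8.
By Bayes' rule, P(careful | the screening) = (1/4) / (5/8) = 2/5.

2/5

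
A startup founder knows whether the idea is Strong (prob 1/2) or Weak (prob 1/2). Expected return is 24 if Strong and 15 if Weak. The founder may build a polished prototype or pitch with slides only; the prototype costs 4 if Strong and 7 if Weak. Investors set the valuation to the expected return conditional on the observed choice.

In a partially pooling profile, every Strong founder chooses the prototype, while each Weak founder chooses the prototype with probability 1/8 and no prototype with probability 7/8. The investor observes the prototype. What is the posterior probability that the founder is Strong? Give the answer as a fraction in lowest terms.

P(the prototype) = (1/2)·1 + (1/2)·(1/8) = 9/16.
By Bayes' rule, P(Strong | the prototype) = (1/2) / (9/16) = 8/9.

8/9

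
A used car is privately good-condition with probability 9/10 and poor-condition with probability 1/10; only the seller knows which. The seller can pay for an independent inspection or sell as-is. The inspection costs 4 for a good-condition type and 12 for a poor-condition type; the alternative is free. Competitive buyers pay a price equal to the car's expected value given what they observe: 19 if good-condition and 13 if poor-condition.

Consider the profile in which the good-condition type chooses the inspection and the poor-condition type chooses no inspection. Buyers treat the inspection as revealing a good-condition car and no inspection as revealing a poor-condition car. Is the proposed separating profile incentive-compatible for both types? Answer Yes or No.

Yes

Under these beliefs, the inspection earns price 19 and no inspection earns price 13.
good-condition: the inspection nets 19 − 4 = 15; no inspection nets 13. good-condition prefers the inspection.
poor-condition: the inspection nets 19 − 12 = 7; no inspection nets 13. poor-condition prefers no inspection.
Neither type deviates, so the separating profile is an equilibrium.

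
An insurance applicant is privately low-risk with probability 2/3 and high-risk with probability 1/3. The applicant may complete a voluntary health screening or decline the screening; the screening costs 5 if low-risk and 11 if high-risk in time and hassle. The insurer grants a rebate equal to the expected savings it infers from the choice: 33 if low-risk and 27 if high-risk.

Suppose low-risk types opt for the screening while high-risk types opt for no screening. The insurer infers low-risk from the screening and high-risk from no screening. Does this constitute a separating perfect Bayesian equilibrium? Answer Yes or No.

Under these beliefs, the screening earns rebate 33 and no screening earns rebate 27.
low-risk: the screening nets 33 − 5 = 28; no screening nets 27. low-risk prefers the screening.
high-risk: the screening nets 33 − 11 = 22; no screening nets 27. high-risk prefers no screening.
Neither type deviates, so the separating profile is an equilibrium.

Yes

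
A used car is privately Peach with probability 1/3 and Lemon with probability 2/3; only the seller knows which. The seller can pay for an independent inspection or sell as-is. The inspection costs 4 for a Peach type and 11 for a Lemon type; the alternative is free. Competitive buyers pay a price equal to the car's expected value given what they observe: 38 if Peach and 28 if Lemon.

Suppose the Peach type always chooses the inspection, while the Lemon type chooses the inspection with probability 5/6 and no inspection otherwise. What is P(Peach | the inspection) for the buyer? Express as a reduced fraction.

P(the inspection) = (1/3)·1 + (2/3)·(5/6) = 8/9.
By Bayes' rule, P(Peach | the inspection) = (1/3) / (8/9) = 3/8.

3/8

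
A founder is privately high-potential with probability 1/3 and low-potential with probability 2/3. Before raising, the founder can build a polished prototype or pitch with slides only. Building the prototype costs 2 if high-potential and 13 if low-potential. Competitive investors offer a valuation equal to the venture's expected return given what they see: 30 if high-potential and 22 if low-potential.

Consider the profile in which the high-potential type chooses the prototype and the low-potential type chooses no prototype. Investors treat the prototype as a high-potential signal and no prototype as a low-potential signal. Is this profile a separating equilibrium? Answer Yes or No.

Under these beliefs, the prototype earns valuation 30 and no prototype earns valuation 22.
high-potential: the prototype nets 30 − 2 = 28; no prototype nets 22. high-potential prefers the prototype.
low-potential: the prototype nets 30 − 13 = 17; no prototype nets 22. low-potential prefers no prototype.
Neither type deviates, so the separating profile is an equilibrium.

Yes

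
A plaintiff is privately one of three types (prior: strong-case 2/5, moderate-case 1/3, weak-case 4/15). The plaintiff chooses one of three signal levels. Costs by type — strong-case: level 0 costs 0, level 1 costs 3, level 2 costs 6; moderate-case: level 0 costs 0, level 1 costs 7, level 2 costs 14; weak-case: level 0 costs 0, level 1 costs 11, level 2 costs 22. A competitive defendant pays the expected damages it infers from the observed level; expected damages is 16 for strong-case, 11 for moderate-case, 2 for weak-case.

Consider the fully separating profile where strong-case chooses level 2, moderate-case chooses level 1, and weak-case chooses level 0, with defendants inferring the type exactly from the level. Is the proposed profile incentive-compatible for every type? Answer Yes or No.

Yes

Separating settlements: level 2 → 16, level 1 → 11, level 0 → 2.
strong-case (assigned level 2): level 0: 2 − 0 = 2; level 1: 11 − 3 = 8; level 2: 16 − 6 = 10. strong-case stays.
moderate-case (assigned level 1): level 0: 2 − 0 = 2; level 1: 11 − 7 = 4; level 2: 16 − 14 = 2. moderate-case stays.
weak-case (assigned level 0): level 0: 2 − 0 = 2; level 1: 11 − 11 = 0; level 2: 16 − 22 = -6. weak-case stays.
Every type prefers its assigned level; separation holds.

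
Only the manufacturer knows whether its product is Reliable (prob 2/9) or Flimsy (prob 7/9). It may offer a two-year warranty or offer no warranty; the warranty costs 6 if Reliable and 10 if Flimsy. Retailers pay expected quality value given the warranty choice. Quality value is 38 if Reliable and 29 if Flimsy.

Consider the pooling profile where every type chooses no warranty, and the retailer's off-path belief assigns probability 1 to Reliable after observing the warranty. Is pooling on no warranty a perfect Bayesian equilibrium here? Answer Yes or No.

On path, the retailer holds the prior and pays 2/9·38 + 7/9·29 = 31. Off path (the warranty), believing Reliable, it pays 38.
Reliable: no warranty nets 31; the warranty nets 38 − 6 = 32. Reliable would deviate.
Flimsy: no warranty nets 31; the warranty nets 38 − 10 = 28. Flimsy stays.
A type deviates, so pooling fails.

No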